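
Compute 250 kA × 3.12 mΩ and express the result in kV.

0.78 kV

250 × 10³ × 3.12 × 10⁻³ = 780 V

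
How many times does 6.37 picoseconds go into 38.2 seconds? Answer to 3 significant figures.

(38.2) / (6.37 × 10^-12) = 5.997 × 10^12

6000000000000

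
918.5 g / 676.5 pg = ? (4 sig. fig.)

1358000000000

(918.5) / (676.5e-12) = 1.3577e12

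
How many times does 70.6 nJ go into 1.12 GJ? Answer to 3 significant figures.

(1.12e9) / (70.6e-9) = 0.01586e18

15900000000000000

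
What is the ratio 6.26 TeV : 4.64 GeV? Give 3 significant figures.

1350

(6.26 × 10¹²) / (4.64 × 10⁹) = 1.349 × 10³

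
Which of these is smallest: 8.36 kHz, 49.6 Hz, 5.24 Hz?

8.36 kHz = 8360 Hz
49.6 Hz = 49.6 Hz
5.24 Hz = 5.24 Hz

5.24 Hz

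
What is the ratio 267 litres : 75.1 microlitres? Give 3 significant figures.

(267) / (75.1 × 10^-6) = 3.555 × 10^6

3560000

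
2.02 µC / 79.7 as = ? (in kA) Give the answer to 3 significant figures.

(2.02 × 10^-6) / (79.7 × 10^-18) = 0.025345 × 10^12 A

25300000 kA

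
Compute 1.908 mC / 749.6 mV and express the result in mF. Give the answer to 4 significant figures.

2.545 mF

(1.908 × 10^-3) / (749.6 × 10^-3) = 0.00254536 F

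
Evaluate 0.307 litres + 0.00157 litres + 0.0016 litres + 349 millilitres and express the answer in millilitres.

In millilitres:
  0.307 litres = 0.307e3 millilitres = 307
  0.00157 litres = 0.00157e3 millilitres = 1.57
  0.0016 litres = 0.0016e3 millilitres = 1.6
  349 millilitres → 349
Sum: 307 + 1.57 + 1.6 + 349 = 659.17

659.17 millilitres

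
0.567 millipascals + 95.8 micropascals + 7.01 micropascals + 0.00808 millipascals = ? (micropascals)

677.89 micropascals

In micropascals:
  0.567 millipascals = 0.567 × 10³ micropascals = 567
  95.8 micropascals → 95.8
  7.01 micropascals → 7.01
  0.00808 millipascals = 0.00808 × 10³ micropascals = 8.08
Sum: 567 + 95.8 + 7.01 + 8.08 = 677.89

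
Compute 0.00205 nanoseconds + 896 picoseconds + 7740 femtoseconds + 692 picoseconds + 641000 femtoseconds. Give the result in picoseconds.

2238.79 picoseconds

In picoseconds:
  0.00205 nanoseconds = 0.00205 × 10³ picoseconds = 2.05
  896 picoseconds → 896
  7740 femtoseconds = 7740 × 10⁻³ picoseconds = 7.74
  692 picoseconds → 692
  641000 femtoseconds = 641000 × 10⁻³ picoseconds = 641
Sum: 2.05 + 896 + 7.74 + 692 + 641 = 2238.79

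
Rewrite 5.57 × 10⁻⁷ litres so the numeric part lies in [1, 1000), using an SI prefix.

= 557 × 10⁻⁹ litres; 10⁻⁹ is nano.

557 nanolitres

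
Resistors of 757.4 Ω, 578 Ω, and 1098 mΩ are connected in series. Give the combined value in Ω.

In Ω:
  757.4 Ω → 757.4
  578 Ω → 578
  1098 mΩ = 1098 × 10⁻³ Ω = 1.098
Sum: 757.4 + 578 + 1.098 = 1336.498

1336.498 Ω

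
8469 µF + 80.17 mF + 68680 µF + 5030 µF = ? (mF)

In mF:
  8469 µF = 8469e-3 mF = 8.469
  80.17 mF → 80.17
  68680 µF = 68680e-3 mF = 68.68
  5030 µF = 5030e-3 mF = 5.03
Sum: 8.469 + 80.17 + 68.68 + 5.03 = 162.349

162.349 mF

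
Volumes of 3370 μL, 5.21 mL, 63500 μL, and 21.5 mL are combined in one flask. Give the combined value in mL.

93.58 mL

In mL:
  3370 μL = 3370e-3 mL = 3.37
  5.21 mL → 5.21
  63500 μL = 63500e-3 mL = 63.5
  21.5 mL → 21.5
Sum: 3.37 + 5.21 + 63.5 + 21.5 = 93.58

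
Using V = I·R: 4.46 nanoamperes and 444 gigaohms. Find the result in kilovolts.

1.98024 kilovolts

4.46 × 10⁻⁹ × 444 × 10⁹ = 1980.24 V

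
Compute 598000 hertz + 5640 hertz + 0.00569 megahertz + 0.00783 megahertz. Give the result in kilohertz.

In kilohertz:
  598000 hertz = 598000 × 10^-3 kilohertz = 598
  5640 hertz = 5640 × 10^-3 kilohertz = 5.64
  0.00569 megahertz = 0.00569 × 10^3 kilohertz = 5.69
  0.00783 megahertz = 0.00783 × 10^3 kilohertz = 7.83
Sum: 598 + 5.64 + 5.69 + 7.83 = 617.16

617.16 kilohertz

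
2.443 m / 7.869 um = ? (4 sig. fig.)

(2.443) / (7.869e-6) = 0.31046e6

310500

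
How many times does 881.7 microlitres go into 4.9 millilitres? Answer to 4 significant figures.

(4.9 × 10⁻³) / (881.7 × 10⁻⁶) = 0.0055574 × 10³

5.557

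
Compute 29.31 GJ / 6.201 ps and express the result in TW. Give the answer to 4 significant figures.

4727000000 TW

(29.31 × 10⁹) / (6.201 × 10⁻¹²) = 4.72666 × 10²¹ W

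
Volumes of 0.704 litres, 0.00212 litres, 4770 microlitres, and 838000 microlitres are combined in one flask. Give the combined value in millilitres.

1548.89 millilitres

In millilitres:
  0.704 litres = 0.704 × 10^3 millilitres = 704
  0.00212 litres = 0.00212 × 10^3 millilitres = 2.12
  4770 microlitres = 4770 × 10^-3 millilitres = 4.77
  838000 microlitres = 838000 × 10^-3 millilitres = 838
Sum: 704 + 2.12 + 4.77 + 838 = 1548.89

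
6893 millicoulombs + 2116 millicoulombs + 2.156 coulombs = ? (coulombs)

In coulombs:
  6893 millicoulombs = 6893 × 10^-3 coulombs = 6.893
  2116 millicoulombs = 2116 × 10^-3 coulombs = 2.116
  2.156 coulombs → 2.156
Sum: 6.893 + 2.116 + 2.156 = 11.165

11.165 coulombs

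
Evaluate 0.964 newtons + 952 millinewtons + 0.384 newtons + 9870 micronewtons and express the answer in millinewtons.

2309.87 millinewtons

In millinewtons:
  0.964 newtons = 0.964 × 10^3 millinewtons = 964
  952 millinewtons → 952
  0.384 newtons = 0.384 × 10^3 millinewtons = 384
  9870 micronewtons = 9870 × 10^-3 millinewtons = 9.87
Sum: 964 + 952 + 384 + 9.87 = 2309.87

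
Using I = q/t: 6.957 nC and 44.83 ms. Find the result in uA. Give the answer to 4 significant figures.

0.1552 uA

(6.957e-9) / (44.83e-3) = 0.155186e-6 A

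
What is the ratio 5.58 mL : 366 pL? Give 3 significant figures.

15200000

(5.58 × 10⁻³) / (366 × 10⁻¹²) = 0.01525 × 10⁹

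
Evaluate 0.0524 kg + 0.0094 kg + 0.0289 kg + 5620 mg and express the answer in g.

96.32 g

In g:
  0.0524 kg = 0.0524 × 10³ g = 52.4
  0.0094 kg = 0.0094 × 10³ g = 9.4
  0.0289 kg = 0.0289 × 10³ g = 28.9
  5620 mg = 5620 × 10⁻³ g = 5.62
Sum: 52.4 + 9.4 + 28.9 + 5.62 = 96.32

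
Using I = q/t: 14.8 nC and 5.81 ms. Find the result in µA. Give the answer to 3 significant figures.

(14.8e-9) / (5.81e-3) = 2.5473e-6 A

2.55 µA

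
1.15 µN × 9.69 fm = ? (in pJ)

0.0000000111435 pJ

1.15 × 10^-6 × 9.69 × 10^-15 = 11.1435 × 10^-21 J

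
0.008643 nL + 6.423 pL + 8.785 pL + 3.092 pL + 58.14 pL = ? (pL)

In pL:
  0.008643 nL = 0.008643 × 10³ pL = 8.643
  6.423 pL → 6.423
  8.785 pL → 8.785
  3.092 pL → 3.092
  58.14 pL → 58.14
Sum: 8.643 + 6.423 + 8.785 + 3.092 + 58.14 = 85.083

85.083 pL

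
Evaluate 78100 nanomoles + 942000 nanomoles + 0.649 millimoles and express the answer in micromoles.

In micromoles:
  78100 nanomoles = 78100 × 10^-3 micromoles = 78.1
  942000 nanomoles = 942000 × 10^-3 micromoles = 942
  0.649 millimoles = 0.649 × 10^3 micromoles = 649
Sum: 78.1 + 942 + 649 = 1669.1

1669.1 micromoles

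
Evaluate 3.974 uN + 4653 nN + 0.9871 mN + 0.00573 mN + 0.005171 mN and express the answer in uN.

1006.628 uN

In uN:
  3.974 uN → 3.974
  4653 nN = 4653 × 10⁻³ uN = 4.653
  0.9871 mN = 0.9871 × 10³ uN = 987.1
  0.00573 mN = 0.00573 × 10³ uN = 5.73
  0.005171 mN = 0.005171 × 10³ uN = 5.171
Sum: 3.974 + 4.653 + 987.1 + 5.73 + 5.171 = 1006.628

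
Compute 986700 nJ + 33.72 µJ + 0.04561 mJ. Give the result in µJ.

1066.03 µJ

In µJ:
  986700 nJ = 986700e-3 µJ = 986.7
  33.72 µJ → 33.72
  0.04561 mJ = 0.04561e3 µJ = 45.61
Sum: 986.7 + 33.72 + 45.61 = 1066.03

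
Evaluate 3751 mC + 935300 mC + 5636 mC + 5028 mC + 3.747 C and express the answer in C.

953.462 C

In C:
  3751 mC = 3751 × 10^-3 C = 3.751
  935300 mC = 935300 × 10^-3 C = 935.3
  5636 mC = 5636 × 10^-3 C = 5.636
  5028 mC = 5028 × 10^-3 C = 5.028
  3.747 C → 3.747
Sum: 3.751 + 935.3 + 5.636 + 5.028 + 3.747 = 953.462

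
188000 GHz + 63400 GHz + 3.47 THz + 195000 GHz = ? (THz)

In THz:
  188000 GHz = 188000 × 10⁻³ THz = 188
  63400 GHz = 63400 × 10⁻³ THz = 63.4
  3.47 THz → 3.47
  195000 GHz = 195000 × 10⁻³ THz = 195
Sum: 188 + 63.4 + 3.47 + 195 = 449.87

449.87 THz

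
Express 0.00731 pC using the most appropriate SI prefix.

= 7.31 × 10^-15 C; 10^-15 is femto.

7.31 fC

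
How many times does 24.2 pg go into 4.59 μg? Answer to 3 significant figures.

190000

(4.59e-6) / (24.2e-12) = 0.1897e6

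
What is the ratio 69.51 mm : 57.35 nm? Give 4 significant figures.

1212000

(69.51e-3) / (57.35e-9) = 1.212e6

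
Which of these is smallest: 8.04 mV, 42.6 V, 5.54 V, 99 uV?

8.04 mV = 0.00804 V
42.6 V = 42.6 V
5.54 V = 5.54 V
99 uV = 0.000099 V

99 uV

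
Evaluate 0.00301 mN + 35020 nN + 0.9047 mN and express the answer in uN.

In uN:
  0.00301 mN = 0.00301e3 uN = 3.01
  35020 nN = 35020e-3 uN = 35.02
  0.9047 mN = 0.9047e3 uN = 904.7
Sum: 3.01 + 35.02 + 904.7 = 942.73

942.73 uN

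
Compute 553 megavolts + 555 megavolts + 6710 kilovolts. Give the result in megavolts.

1114.71 megavolts

In megavolts:
  553 megavolts → 553
  555 megavolts → 555
  6710 kilovolts = 6710 × 10^-3 megavolts = 6.71
Sum: 553 + 555 + 6.71 = 1114.71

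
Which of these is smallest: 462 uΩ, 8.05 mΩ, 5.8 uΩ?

5.8 uΩ

462 uΩ = 0.000462 Ω
8.05 mΩ = 0.00805 Ω
5.8 uΩ = 0.0000058 Ω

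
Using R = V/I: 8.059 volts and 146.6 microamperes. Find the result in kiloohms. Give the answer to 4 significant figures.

54.97 kiloohms

(8.059) / (146.6 × 10^-6) = 0.0549727 × 10^6 Ω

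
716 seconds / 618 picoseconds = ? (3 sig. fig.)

1160000000000

(716) / (618 × 10^-12) = 1.159 × 10^12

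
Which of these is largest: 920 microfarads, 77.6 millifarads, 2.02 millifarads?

920 microfarads = 0.00092 farads
77.6 millifarads = 0.0776 farads
2.02 millifarads = 0.00202 farads

77.6 millifarads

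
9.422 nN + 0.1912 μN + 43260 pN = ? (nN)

In nN:
  9.422 nN → 9.422
  0.1912 μN = 0.1912 × 10^3 nN = 191.2
  43260 pN = 43260 × 10^-3 nN = 43.26
Sum: 9.422 + 191.2 + 43.26 = 243.882

243.882 nN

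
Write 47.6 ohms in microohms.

47600000 microohms

(no prefix) = 1e0, micro = 1e-6; factor is 1e6.
47.6 × 1e6 = 47600000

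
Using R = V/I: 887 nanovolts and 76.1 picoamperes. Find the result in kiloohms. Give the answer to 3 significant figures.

11.7 kiloohms

(887 × 10^-9) / (76.1 × 10^-12) = 11.656 × 10^3 Ω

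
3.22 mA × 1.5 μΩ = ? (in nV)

4.83 nV

3.22 × 10⁻³ × 1.5 × 10⁻⁶ = 4.83 × 10⁻⁹ V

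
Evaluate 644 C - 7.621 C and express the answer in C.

636.379 C

In C:
  644 C → 644
  7.621 C → 7.621
Difference: 644 - 7.621 = 636.379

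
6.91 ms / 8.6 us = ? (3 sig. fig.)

(6.91 × 10^-3) / (8.6 × 10^-6) = 0.8035 × 10^3

803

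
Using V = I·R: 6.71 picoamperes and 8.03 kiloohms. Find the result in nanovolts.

6.71e-12 × 8.03e3 = 53.8813e-9 V

53.8813 nanovolts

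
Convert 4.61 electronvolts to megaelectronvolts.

0.00000461 megaelectronvolts

(no prefix) = 1e0, mega = 1e6; factor is 1e-6.
4.61 × 1e-6 = 0.00000461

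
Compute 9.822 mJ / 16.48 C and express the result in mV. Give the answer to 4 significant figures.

0.5960 mV

(9.822 × 10^-3) / (16.48) = 0.595995 × 10^-3 V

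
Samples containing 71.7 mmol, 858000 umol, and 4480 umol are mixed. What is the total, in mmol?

934.18 mmol

In mmol:
  71.7 mmol → 71.7
  858000 umol = 858000e-3 mmol = 858
  4480 umol = 4480e-3 mmol = 4.48
Sum: 71.7 + 858 + 4.48 = 934.18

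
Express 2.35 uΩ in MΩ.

0.00000000000235 MΩ

micro = 10^-6, mega = 10^6; factor is 10^-12.
2.35 × 10^-12 = 0.00000000000235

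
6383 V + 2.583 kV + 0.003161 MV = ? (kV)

12.127 kV

In kV:
  6383 V = 6383 × 10^-3 kV = 6.383
  2.583 kV → 2.583
  0.003161 MV = 0.003161 × 10^3 kV = 3.161
Sum: 6.383 + 2.583 + 3.161 = 12.127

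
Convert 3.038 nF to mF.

nano = 10⁻⁹, milli = 10⁻³; factor is 10⁻⁶.
3.038 × 10⁻⁶ = 0.000003038

0.000003038 mF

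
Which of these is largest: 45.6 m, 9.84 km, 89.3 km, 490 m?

89.3 km

45.6 m = 45.6 m
9.84 km = 9840 m
89.3 km = 89300 m
490 m = 490 m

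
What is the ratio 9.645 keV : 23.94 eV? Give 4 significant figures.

(9.645 × 10^3) / (23.94) = 0.40288 × 10^3

402.9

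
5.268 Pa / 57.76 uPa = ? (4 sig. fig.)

(5.268) / (57.76 × 10^-6) = 0.091205 × 10^6

91200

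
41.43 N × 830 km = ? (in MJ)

41.43 × 830 × 10³ = 34386.9 × 10³ J

34.3869 MJ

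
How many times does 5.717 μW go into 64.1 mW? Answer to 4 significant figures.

11210

(64.1 × 10⁻³) / (5.717 × 10⁻⁶) = 11.212 × 10³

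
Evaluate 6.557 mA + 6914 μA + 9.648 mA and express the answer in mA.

In mA:
  6.557 mA → 6.557
  6914 μA = 6914 × 10^-3 mA = 6.914
  9.648 mA → 9.648
Sum: 6.557 + 6.914 + 9.648 = 23.119

23.119 mA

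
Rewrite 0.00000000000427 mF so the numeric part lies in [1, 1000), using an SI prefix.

= 4.27 × 10^-15 F; 10^-15 is femto.

4.27 fF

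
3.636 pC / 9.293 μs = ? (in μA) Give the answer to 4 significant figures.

0.3913 μA

(3.636 × 10^-12) / (9.293 × 10^-6) = 0.391262 × 10^-6 A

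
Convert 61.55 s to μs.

61550000 μs

(no prefix) = 1e0, micro = 1e-6; factor is 1e6.
61.55 × 1e6 = 61550000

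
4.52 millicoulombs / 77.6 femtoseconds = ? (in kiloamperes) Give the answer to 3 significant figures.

(4.52e-3) / (77.6e-15) = 0.058247e12 A

58200000 kiloamperes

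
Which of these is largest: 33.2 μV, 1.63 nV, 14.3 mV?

33.2 μV = 0.0000332 V
1.63 nV = 0.00000000163 V
14.3 mV = 0.0143 V

14.3 mV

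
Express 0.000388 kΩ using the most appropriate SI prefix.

= 388 × 10^-3 Ω; 10^-3 is milli.

388 mΩ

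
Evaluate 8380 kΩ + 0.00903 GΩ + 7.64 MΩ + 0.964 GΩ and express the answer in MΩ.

In MΩ:
  8380 kΩ = 8380 × 10^-3 MΩ = 8.38
  0.00903 GΩ = 0.00903 × 10^3 MΩ = 9.03
  7.64 MΩ → 7.64
  0.964 GΩ = 0.964 × 10^3 MΩ = 964
Sum: 8.38 + 9.03 + 7.64 + 964 = 989.05

989.05 MΩ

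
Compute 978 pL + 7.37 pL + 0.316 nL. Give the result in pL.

In pL:
  978 pL → 978
  7.37 pL → 7.37
  0.316 nL = 0.316 × 10³ pL = 316
Sum: 978 + 7.37 + 316 = 1301.37

1301.37 pL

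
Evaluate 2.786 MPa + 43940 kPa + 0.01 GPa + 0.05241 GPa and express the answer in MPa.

109.136 MPa

In MPa:
  2.786 MPa → 2.786
  43940 kPa = 43940 × 10⁻³ MPa = 43.94
  0.01 GPa = 0.01 × 10³ MPa = 10
  0.05241 GPa = 0.05241 × 10³ MPa = 52.41
Sum: 2.786 + 43.94 + 10 + 52.41 = 109.136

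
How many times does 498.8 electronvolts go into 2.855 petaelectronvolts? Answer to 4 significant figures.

(2.855e15) / (498.8) = 0.0057237e15

5724000000000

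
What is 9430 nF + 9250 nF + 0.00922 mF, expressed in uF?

27.9 uF

In uF:
  9430 nF = 9430 × 10^-3 uF = 9.43
  9250 nF = 9250 × 10^-3 uF = 9.25
  0.00922 mF = 0.00922 × 10^3 uF = 9.22
Sum: 9.43 + 9.25 + 9.22 = 27.9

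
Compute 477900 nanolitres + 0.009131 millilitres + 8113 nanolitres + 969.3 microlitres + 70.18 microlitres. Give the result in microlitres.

In microlitres:
  477900 nanolitres = 477900e-3 microlitres = 477.9
  0.009131 millilitres = 0.009131e3 microlitres = 9.131
  8113 nanolitres = 8113e-3 microlitres = 8.113
  969.3 microlitres → 969.3
  70.18 microlitres → 70.18
Sum: 477.9 + 9.131 + 8.113 + 969.3 + 70.18 = 1534.624

1534.624 microlitres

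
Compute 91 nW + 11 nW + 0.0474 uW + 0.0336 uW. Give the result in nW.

183 nW

In nW:
  91 nW → 91
  11 nW → 11
  0.0474 uW = 0.0474 × 10^3 nW = 47.4
  0.0336 uW = 0.0336 × 10^3 nW = 33.6
Sum: 91 + 11 + 47.4 + 33.6 = 183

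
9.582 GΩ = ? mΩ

giga = 10^9, milli = 10^-3; factor is 10^12.
9.582 × 10^12 = 9582000000000

9582000000000 mΩ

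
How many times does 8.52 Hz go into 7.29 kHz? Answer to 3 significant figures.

(7.29 × 10³) / (8.52) = 0.8556 × 10³

856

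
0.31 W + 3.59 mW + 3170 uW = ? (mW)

In mW:
  0.31 W = 0.31 × 10³ mW = 310
  3.59 mW → 3.59
  3170 uW = 3170 × 10⁻³ mW = 3.17
Sum: 310 + 3.59 + 3.17 = 316.76

316.76 mW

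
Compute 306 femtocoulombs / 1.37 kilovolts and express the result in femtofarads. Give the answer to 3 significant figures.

0.223 femtofarads

(306e-15) / (1.37e3) = 223.36e-18 F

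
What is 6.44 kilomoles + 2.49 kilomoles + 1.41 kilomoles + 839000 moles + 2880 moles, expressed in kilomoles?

852.22 kilomoles

In kilomoles:
  6.44 kilomoles → 6.44
  2.49 kilomoles → 2.49
  1.41 kilomoles → 1.41
  839000 moles = 839000e-3 kilomoles = 839
  2880 moles = 2880e-3 kilomoles = 2.88
Sum: 6.44 + 2.49 + 1.41 + 839 + 2.88 = 852.22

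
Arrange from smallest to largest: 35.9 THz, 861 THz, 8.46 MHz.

35.9 THz = 35900000000000 Hz
861 THz = 861000000000000 Hz
8.46 MHz = 8460000 Hz

8.46 MHz < 35.9 THz < 861 THz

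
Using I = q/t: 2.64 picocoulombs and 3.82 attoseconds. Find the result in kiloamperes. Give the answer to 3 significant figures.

(2.64e-12) / (3.82e-18) = 0.6911e6 A

691 kiloamperes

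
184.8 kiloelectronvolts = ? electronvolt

kilo = 10^3, (no prefix) = 10^0; factor is 10^3.
184.8 × 10^3 = 184800

184800 electronvolts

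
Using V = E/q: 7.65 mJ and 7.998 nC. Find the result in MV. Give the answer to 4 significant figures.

(7.65 × 10^-3) / (7.998 × 10^-9) = 0.956489 × 10^6 V

0.9565 MV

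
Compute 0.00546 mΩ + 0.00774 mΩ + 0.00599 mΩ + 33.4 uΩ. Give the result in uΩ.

52.59 uΩ

In uΩ:
  0.00546 mΩ = 0.00546 × 10³ uΩ = 5.46
  0.00774 mΩ = 0.00774 × 10³ uΩ = 7.74
  0.00599 mΩ = 0.00599 × 10³ uΩ = 5.99
  33.4 uΩ → 33.4
Sum: 5.46 + 7.74 + 5.99 + 33.4 = 52.59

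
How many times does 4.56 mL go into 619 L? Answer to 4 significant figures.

(619) / (4.56 × 10^-3) = 135.75 × 10^3

135700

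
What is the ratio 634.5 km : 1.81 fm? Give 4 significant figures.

350600000000000000000

(634.5e3) / (1.81e-15) = 350.55e18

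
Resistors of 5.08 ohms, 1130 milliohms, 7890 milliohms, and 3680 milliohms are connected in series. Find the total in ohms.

In ohms:
  5.08 ohms → 5.08
  1130 milliohms = 1130 × 10⁻³ ohms = 1.13
  7890 milliohms = 7890 × 10⁻³ ohms = 7.89
  3680 milliohms = 3680 × 10⁻³ ohms = 3.68
Sum: 5.08 + 1.13 + 7.89 + 3.68 = 17.78

17.78 ohms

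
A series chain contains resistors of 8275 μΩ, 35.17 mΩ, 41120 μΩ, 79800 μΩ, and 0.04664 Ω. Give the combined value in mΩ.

In mΩ:
  8275 μΩ = 8275e-3 mΩ = 8.275
  35.17 mΩ → 35.17
  41120 μΩ = 41120e-3 mΩ = 41.12
  79800 μΩ = 79800e-3 mΩ = 79.8
  0.04664 Ω = 0.04664e3 mΩ = 46.64
Sum: 8.275 + 35.17 + 41.12 + 79.8 + 46.64 = 211.005

211.005 mΩ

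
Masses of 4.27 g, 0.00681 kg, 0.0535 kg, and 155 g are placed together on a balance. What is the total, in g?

219.58 g

In g:
  4.27 g → 4.27
  0.00681 kg = 0.00681 × 10³ g = 6.81
  0.0535 kg = 0.0535 × 10³ g = 53.5
  155 g → 155
Sum: 4.27 + 6.81 + 53.5 + 155 = 219.58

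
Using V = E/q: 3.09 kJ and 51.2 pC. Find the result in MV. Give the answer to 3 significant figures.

(3.09 × 10^3) / (51.2 × 10^-12) = 0.060352 × 10^15 V

60400000 MV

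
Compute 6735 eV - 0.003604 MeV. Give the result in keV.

In keV:
  6735 eV = 6735 × 10^-3 keV = 6.735
  0.003604 MeV = 0.003604 × 10^3 keV = 3.604
Difference: 6.735 - 3.604 = 3.131

3.131 keV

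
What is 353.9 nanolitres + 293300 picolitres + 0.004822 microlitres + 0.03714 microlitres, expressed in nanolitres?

In nanolitres:
  353.9 nanolitres → 353.9
  293300 picolitres = 293300e-3 nanolitres = 293.3
  0.004822 microlitres = 0.004822e3 nanolitres = 4.822
  0.03714 microlitres = 0.03714e3 nanolitres = 37.14
Sum: 353.9 + 293.3 + 4.822 + 37.14 = 689.162

689.162 nanolitres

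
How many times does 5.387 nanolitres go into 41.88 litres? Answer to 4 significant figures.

(41.88) / (5.387 × 10⁻⁹) = 7.7743 × 10⁹

7774000000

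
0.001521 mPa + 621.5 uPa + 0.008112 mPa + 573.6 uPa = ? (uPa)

In uPa:
  0.001521 mPa = 0.001521 × 10³ uPa = 1.521
  621.5 uPa → 621.5
  0.008112 mPa = 0.008112 × 10³ uPa = 8.112
  573.6 uPa → 573.6
Sum: 1.521 + 621.5 + 8.112 + 573.6 = 1204.733

1204.733 uPa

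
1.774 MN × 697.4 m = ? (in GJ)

1.774 × 10^6 × 697.4 = 1237.1876 × 10^6 J

1.2371876 GJ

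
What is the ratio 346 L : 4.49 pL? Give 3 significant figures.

(346) / (4.49e-12) = 77.06e12

77100000000000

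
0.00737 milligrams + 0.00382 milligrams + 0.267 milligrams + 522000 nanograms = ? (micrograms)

In micrograms:
  0.00737 milligrams = 0.00737 × 10³ micrograms = 7.37
  0.00382 milligrams = 0.00382 × 10³ micrograms = 3.82
  0.267 milligrams = 0.267 × 10³ micrograms = 267
  522000 nanograms = 522000 × 10⁻³ micrograms = 522
Sum: 7.37 + 3.82 + 267 + 522 = 800.19

800.19 micrograms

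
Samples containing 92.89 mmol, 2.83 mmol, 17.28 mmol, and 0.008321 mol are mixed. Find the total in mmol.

121.321 mmol

In mmol:
  92.89 mmol → 92.89
  2.83 mmol → 2.83
  17.28 mmol → 17.28
  0.008321 mol = 0.008321 × 10^3 mmol = 8.321
Sum: 92.89 + 2.83 + 17.28 + 8.321 = 121.321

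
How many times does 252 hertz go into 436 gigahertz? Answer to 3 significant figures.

(436 × 10^9) / (252) = 1.73 × 10^9

1730000000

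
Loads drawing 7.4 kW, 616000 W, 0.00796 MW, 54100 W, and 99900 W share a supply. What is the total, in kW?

785.36 kW

In kW:
  7.4 kW → 7.4
  616000 W = 616000 × 10⁻³ kW = 616
  0.00796 MW = 0.00796 × 10³ kW = 7.96
  54100 W = 54100 × 10⁻³ kW = 54.1
  99900 W = 99900 × 10⁻³ kW = 99.9
Sum: 7.4 + 616 + 7.96 + 54.1 + 99.9 = 785.36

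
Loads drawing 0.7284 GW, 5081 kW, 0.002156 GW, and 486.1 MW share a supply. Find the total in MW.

1221.737 MW

In MW:
  0.7284 GW = 0.7284 × 10^3 MW = 728.4
  5081 kW = 5081 × 10^-3 MW = 5.081
  0.002156 GW = 0.002156 × 10^3 MW = 2.156
  486.1 MW → 486.1
Sum: 728.4 + 5.081 + 2.156 + 486.1 = 1221.737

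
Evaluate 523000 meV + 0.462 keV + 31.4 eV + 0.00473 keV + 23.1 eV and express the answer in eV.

1044.23 eV

In eV:
  523000 meV = 523000 × 10⁻³ eV = 523
  0.462 keV = 0.462 × 10³ eV = 462
  31.4 eV → 31.4
  0.00473 keV = 0.00473 × 10³ eV = 4.73
  23.1 eV → 23.1
Sum: 523 + 462 + 31.4 + 4.73 + 23.1 = 1044.23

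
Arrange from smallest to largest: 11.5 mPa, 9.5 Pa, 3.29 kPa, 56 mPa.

11.5 mPa < 56 mPa < 9.5 Pa < 3.29 kPa

11.5 mPa = 0.0115 Pa
9.5 Pa = 9.5 Pa
3.29 kPa = 3290 Pa
56 mPa = 0.056 Pa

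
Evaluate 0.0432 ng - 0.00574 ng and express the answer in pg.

In pg:
  0.0432 ng = 0.0432 × 10^3 pg = 43.2
  0.00574 ng = 0.00574 × 10^3 pg = 5.74
Difference: 43.2 - 5.74 = 37.46

37.46 pg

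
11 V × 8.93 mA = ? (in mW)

11 × 8.93 × 10⁻³ = 98.23 × 10⁻³ W

98.23 mW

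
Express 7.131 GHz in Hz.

7131000000 Hz

giga = 1e9, (no prefix) = 1e0; factor is 1e9.
7.131 × 1e9 = 7131000000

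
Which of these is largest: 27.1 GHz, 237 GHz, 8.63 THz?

8.63 THz

27.1 GHz = 27100000000 Hz
237 GHz = 237000000000 Hz
8.63 THz = 8630000000000 Hz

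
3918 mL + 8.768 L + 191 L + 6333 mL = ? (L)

210.019 L

In L:
  3918 mL = 3918 × 10⁻³ L = 3.918
  8.768 L → 8.768
  191 L → 191
  6333 mL = 6333 × 10⁻³ L = 6.333
Sum: 3.918 + 8.768 + 191 + 6.333 = 210.019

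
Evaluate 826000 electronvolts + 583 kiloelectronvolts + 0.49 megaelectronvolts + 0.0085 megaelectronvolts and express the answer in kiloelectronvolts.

1907.5 kiloelectronvolts

In kiloelectronvolts:
  826000 electronvolts = 826000e-3 kiloelectronvolts = 826
  583 kiloelectronvolts → 583
  0.49 megaelectronvolts = 0.49e3 kiloelectronvolts = 490
  0.0085 megaelectronvolts = 0.0085e3 kiloelectronvolts = 8.5
Sum: 826 + 583 + 490 + 8.5 = 1907.5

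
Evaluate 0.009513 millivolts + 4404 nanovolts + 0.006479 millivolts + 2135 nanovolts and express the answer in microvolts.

22.531 microvolts

In microvolts:
  0.009513 millivolts = 0.009513 × 10³ microvolts = 9.513
  4404 nanovolts = 4404 × 10⁻³ microvolts = 4.404
  0.006479 millivolts = 0.006479 × 10³ microvolts = 6.479
  2135 nanovolts = 2135 × 10⁻³ microvolts = 2.135
Sum: 9.513 + 4.404 + 6.479 + 2.135 = 22.531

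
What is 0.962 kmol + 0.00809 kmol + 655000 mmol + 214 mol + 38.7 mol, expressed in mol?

In mol:
  0.962 kmol = 0.962e3 mol = 962
  0.00809 kmol = 0.00809e3 mol = 8.09
  655000 mmol = 655000e-3 mol = 655
  214 mol → 214
  38.7 mol → 38.7
Sum: 962 + 8.09 + 655 + 214 + 38.7 = 1877.79

1877.79 mol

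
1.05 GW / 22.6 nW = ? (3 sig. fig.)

(1.05e9) / (22.6e-9) = 0.04646e18

46500000000000000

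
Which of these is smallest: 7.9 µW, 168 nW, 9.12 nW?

9.12 nW

7.9 µW = 0.0000079 W
168 nW = 0.000000168 W
9.12 nW = 0.00000000912 W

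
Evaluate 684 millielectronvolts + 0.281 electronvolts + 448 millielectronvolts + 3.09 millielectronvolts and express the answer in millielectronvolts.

In millielectronvolts:
  684 millielectronvolts → 684
  0.281 electronvolts = 0.281 × 10³ millielectronvolts = 281
  448 millielectronvolts → 448
  3.09 millielectronvolts → 3.09
Sum: 684 + 281 + 448 + 3.09 = 1416.09

1416.09 millielectronvolts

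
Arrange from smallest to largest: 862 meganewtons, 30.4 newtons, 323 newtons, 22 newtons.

862 meganewtons = 862000000 newtons
30.4 newtons = 30.4 newtons
323 newtons = 323 newtons
22 newtons = 22 newtons

22 newtons < 30.4 newtons < 323 newtons < 862 meganewtons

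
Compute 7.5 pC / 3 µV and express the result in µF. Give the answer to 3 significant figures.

(7.5 × 10^-12) / (3 × 10^-6) = 2.5 × 10^-6 F

2.50 µF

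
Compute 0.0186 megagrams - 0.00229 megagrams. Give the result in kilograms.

16.31 kilograms

In kilograms:
  0.0186 megagrams = 0.0186e3 kilograms = 18.6
  0.00229 megagrams = 0.00229e3 kilograms = 2.29
Difference: 18.6 - 2.29 = 16.31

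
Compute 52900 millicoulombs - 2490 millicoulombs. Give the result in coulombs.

50.41 coulombs

In coulombs:
  52900 millicoulombs = 52900 × 10^-3 coulombs = 52.9
  2490 millicoulombs = 2490 × 10^-3 coulombs = 2.49
Difference: 52.9 - 2.49 = 50.41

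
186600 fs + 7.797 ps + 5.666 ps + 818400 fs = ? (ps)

1018.463 ps

In ps:
  186600 fs = 186600e-3 ps = 186.6
  7.797 ps → 7.797
  5.666 ps → 5.666
  818400 fs = 818400e-3 ps = 818.4
Sum: 186.6 + 7.797 + 5.666 + 818.4 = 1018.463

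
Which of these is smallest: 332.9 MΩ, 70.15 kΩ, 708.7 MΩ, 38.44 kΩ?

332.9 MΩ = 332900000 Ω
70.15 kΩ = 70150 Ω
708.7 MΩ = 708700000 Ω
38.44 kΩ = 38440 Ω

38.44 kΩ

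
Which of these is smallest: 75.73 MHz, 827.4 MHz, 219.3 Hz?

75.73 MHz = 75730000 Hz
827.4 MHz = 827400000 Hz
219.3 Hz = 219.3 Hz

219.3 Hz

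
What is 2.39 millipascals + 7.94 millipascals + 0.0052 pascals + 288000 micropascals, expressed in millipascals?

In millipascals:
  2.39 millipascals → 2.39
  7.94 millipascals → 7.94
  0.0052 pascals = 0.0052 × 10³ millipascals = 5.2
  288000 micropascals = 288000 × 10⁻³ millipascals = 288
Sum: 2.39 + 7.94 + 5.2 + 288 = 303.53

303.53 millipascals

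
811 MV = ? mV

811000000000 mV

mega = 1e6, milli = 1e-3; factor is 1e9.
811 × 1e9 = 811000000000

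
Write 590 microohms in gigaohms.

micro = 10^-6, giga = 10^9; factor is 10^-15.
590 × 10^-15 = 0.00000000000059

0.00000000000059 gigaohms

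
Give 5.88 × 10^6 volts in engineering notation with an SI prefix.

= 5.88 × 10^6 volts; 10^6 is mega.

5.88 megavolts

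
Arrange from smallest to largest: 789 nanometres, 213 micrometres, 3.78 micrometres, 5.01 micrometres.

789 nanometres < 3.78 micrometres < 5.01 micrometres < 213 micrometres

789 nanometres = 0.000000789 metres
213 micrometres = 0.000213 metres
3.78 micrometres = 0.00000378 metres
5.01 micrometres = 0.00000501 metres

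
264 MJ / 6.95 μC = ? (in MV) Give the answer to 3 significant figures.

(264 × 10^6) / (6.95 × 10^-6) = 37.986 × 10^12 V

38000000 MV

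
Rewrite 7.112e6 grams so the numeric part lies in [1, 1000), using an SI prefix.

= 7.112e6 grams; 1e6 is mega.

7.112 megagrams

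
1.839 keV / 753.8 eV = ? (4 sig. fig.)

(1.839 × 10^3) / (753.8) = 0.0024396 × 10^3

2.440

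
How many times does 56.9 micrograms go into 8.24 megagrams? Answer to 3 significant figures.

145000000000

(8.24e6) / (56.9e-6) = 0.1448e12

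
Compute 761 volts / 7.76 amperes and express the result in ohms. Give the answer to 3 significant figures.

98.1 ohms

(761) / (7.76) = 98.067 Ω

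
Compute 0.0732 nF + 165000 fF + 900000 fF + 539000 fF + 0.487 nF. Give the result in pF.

2164.2 pF

In pF:
  0.0732 nF = 0.0732 × 10³ pF = 73.2
  165000 fF = 165000 × 10⁻³ pF = 165
  900000 fF = 900000 × 10⁻³ pF = 900
  539000 fF = 539000 × 10⁻³ pF = 539
  0.487 nF = 0.487 × 10³ pF = 487
Sum: 73.2 + 165 + 900 + 539 + 487 = 2164.2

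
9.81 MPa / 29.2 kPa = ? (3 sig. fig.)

(9.81 × 10⁶) / (29.2 × 10³) = 0.336 × 10³

336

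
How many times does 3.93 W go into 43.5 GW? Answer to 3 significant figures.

(43.5 × 10⁹) / (3.93) = 11.07 × 10⁹

11100000000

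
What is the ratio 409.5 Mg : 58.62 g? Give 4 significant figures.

(409.5 × 10^6) / (58.62) = 6.9857 × 10^6

6986000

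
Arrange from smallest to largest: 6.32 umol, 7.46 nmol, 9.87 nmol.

6.32 umol = 0.00000632 mol
7.46 nmol = 0.00000000746 mol
9.87 nmol = 0.00000000987 mol

7.46 nmol < 9.87 nmol < 6.32 umol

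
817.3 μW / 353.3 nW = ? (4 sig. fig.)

(817.3 × 10^-6) / (353.3 × 10^-9) = 2.3133 × 10^3

2313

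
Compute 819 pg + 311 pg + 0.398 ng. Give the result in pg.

In pg:
  819 pg → 819
  311 pg → 311
  0.398 ng = 0.398e3 pg = 398
Sum: 819 + 311 + 398 = 1528

1528 pg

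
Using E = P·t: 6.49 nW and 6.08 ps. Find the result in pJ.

6.49 × 10^-9 × 6.08 × 10^-12 = 39.4592 × 10^-21 J

0.0000000394592 pJ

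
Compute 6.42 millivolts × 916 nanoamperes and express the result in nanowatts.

6.42e-3 × 916e-9 = 5880.72e-12 W

5.88072 nanowatts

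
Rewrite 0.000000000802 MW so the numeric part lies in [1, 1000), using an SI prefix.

= 802e-6 W; 1e-6 is micro.

802 µW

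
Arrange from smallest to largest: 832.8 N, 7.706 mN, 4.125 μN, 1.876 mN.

4.125 μN < 1.876 mN < 7.706 mN < 832.8 N

832.8 N = 832.8 N
7.706 mN = 0.007706 N
4.125 μN = 0.000004125 N
1.876 mN = 0.001876 N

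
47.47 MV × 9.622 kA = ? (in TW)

0.45675634 TW

47.47 × 10⁶ × 9.622 × 10³ = 456.75634 × 10⁹ W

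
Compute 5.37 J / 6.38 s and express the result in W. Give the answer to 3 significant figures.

(5.37) / (6.38) = 0.84169 W

0.842 W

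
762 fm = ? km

0.000000000000000762 km

femto = 1e-15, kilo = 1e3; factor is 1e-18.
762 × 1e-18 = 0.000000000000000762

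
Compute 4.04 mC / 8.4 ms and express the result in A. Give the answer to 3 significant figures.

0.481 A

(4.04e-3) / (8.4e-3) = 0.48095 A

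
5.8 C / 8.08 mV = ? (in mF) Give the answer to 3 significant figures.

(5.8) / (8.08 × 10^-3) = 0.71782 × 10^3 F

718000 mF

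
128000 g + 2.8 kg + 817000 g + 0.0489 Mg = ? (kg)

996.7 kg

In kg:
  128000 g = 128000e-3 kg = 128
  2.8 kg → 2.8
  817000 g = 817000e-3 kg = 817
  0.0489 Mg = 0.0489e3 kg = 48.9
Sum: 128 + 2.8 + 817 + 48.9 = 996.7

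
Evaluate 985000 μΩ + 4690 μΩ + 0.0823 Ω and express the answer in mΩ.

In mΩ:
  985000 μΩ = 985000 × 10^-3 mΩ = 985
  4690 μΩ = 4690 × 10^-3 mΩ = 4.69
  0.0823 Ω = 0.0823 × 10^3 mΩ = 82.3
Sum: 985 + 4.69 + 82.3 = 1071.99

1071.99 mΩ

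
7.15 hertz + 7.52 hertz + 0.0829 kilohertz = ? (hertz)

In hertz:
  7.15 hertz → 7.15
  7.52 hertz → 7.52
  0.0829 kilohertz = 0.0829 × 10^3 hertz = 82.9
Sum: 7.15 + 7.52 + 82.9 = 97.57

97.57 hertz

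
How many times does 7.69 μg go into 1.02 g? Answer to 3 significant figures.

(1.02) / (7.69 × 10⁻⁶) = 0.1326 × 10⁶

133000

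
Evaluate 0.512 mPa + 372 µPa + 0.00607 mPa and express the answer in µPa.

In µPa:
  0.512 mPa = 0.512e3 µPa = 512
  372 µPa → 372
  0.00607 mPa = 0.00607e3 µPa = 6.07
Sum: 512 + 372 + 6.07 = 890.07

890.07 µPa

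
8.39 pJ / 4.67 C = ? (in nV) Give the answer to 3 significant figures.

0.00180 nV

(8.39 × 10⁻¹²) / (4.67) = 1.7966 × 10⁻¹² V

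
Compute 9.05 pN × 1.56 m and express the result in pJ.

9.05 × 10^-12 × 1.56 = 14.118 × 10^-12 J

14.118 pJ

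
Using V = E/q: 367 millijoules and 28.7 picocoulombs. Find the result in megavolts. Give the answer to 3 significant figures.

12800 megavolts

(367e-3) / (28.7e-12) = 12.787e9 V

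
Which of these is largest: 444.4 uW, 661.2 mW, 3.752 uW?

444.4 uW = 0.0004444 W
661.2 mW = 0.6612 W
3.752 uW = 0.000003752 W

661.2 mW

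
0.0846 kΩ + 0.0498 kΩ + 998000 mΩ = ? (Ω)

In Ω:
  0.0846 kΩ = 0.0846 × 10^3 Ω = 84.6
  0.0498 kΩ = 0.0498 × 10^3 Ω = 49.8
  998000 mΩ = 998000 × 10^-3 Ω = 998
Sum: 84.6 + 49.8 + 998 = 1132.4

1132.4 Ω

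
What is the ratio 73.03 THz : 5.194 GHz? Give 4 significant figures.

14060

(73.03e12) / (5.194e9) = 14.06e3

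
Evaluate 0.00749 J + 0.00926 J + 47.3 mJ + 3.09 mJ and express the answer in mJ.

67.14 mJ

In mJ:
  0.00749 J = 0.00749 × 10³ mJ = 7.49
  0.00926 J = 0.00926 × 10³ mJ = 9.26
  47.3 mJ → 47.3
  3.09 mJ → 3.09
Sum: 7.49 + 9.26 + 47.3 + 3.09 = 67.14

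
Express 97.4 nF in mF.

nano = 1e-9, milli = 1e-3; factor is 1e-6.
97.4 × 1e-6 = 0.0000974

0.0000974 mF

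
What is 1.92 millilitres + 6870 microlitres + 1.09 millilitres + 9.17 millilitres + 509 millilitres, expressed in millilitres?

528.05 millilitres

In millilitres:
  1.92 millilitres → 1.92
  6870 microlitres = 6870 × 10⁻³ millilitres = 6.87
  1.09 millilitres → 1.09
  9.17 millilitres → 9.17
  509 millilitres → 509
Sum: 1.92 + 6.87 + 1.09 + 9.17 + 509 = 528.05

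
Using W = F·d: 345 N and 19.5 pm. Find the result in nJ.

6.7275 nJ

345 × 19.5e-12 = 6727.5e-12 J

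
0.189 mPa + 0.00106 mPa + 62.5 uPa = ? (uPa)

252.56 uPa

In uPa:
  0.189 mPa = 0.189 × 10³ uPa = 189
  0.00106 mPa = 0.00106 × 10³ uPa = 1.06
  62.5 uPa → 62.5
Sum: 189 + 1.06 + 62.5 = 252.56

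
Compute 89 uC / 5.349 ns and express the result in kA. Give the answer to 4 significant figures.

(89e-6) / (5.349e-9) = 16.6386e3 A

16.64 kA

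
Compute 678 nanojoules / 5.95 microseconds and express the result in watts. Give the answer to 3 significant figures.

0.114 watts

(678 × 10⁻⁹) / (5.95 × 10⁻⁶) = 113.95 × 10⁻³ W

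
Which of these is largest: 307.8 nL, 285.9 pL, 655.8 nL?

655.8 nL

307.8 nL = 0.0000003078 L
285.9 pL = 0.0000000002859 L
655.8 nL = 0.0000006558 L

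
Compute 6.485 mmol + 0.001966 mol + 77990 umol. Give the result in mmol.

86.441 mmol

In mmol:
  6.485 mmol → 6.485
  0.001966 mol = 0.001966e3 mmol = 1.966
  77990 umol = 77990e-3 mmol = 77.99
Sum: 6.485 + 1.966 + 77.99 = 86.441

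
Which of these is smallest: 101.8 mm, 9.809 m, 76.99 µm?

101.8 mm = 0.1018 m
9.809 m = 9.809 m
76.99 µm = 0.00007699 m

76.99 µm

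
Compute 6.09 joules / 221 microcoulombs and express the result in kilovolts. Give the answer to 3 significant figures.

27.6 kilovolts

(6.09) / (221e-6) = 0.027557e6 V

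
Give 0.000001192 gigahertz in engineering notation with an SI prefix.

1.192 kilohertz

= 1.192e3 hertz; 1e3 is kilo.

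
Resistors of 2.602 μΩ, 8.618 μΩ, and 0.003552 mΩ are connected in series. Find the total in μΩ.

14.772 μΩ

In μΩ:
  2.602 μΩ → 2.602
  8.618 μΩ → 8.618
  0.003552 mΩ = 0.003552 × 10^3 μΩ = 3.552
Sum: 2.602 + 8.618 + 3.552 = 14.772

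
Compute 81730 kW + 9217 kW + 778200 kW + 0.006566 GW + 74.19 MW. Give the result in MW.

In MW:
  81730 kW = 81730 × 10^-3 MW = 81.73
  9217 kW = 9217 × 10^-3 MW = 9.217
  778200 kW = 778200 × 10^-3 MW = 778.2
  0.006566 GW = 0.006566 × 10^3 MW = 6.566
  74.19 MW → 74.19
Sum: 81.73 + 9.217 + 778.2 + 6.566 + 74.19 = 949.903

949.903 MW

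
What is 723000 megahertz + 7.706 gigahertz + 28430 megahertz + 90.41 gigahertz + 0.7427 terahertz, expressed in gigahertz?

In gigahertz:
  723000 megahertz = 723000e-3 gigahertz = 723
  7.706 gigahertz → 7.706
  28430 megahertz = 28430e-3 gigahertz = 28.43
  90.41 gigahertz → 90.41
  0.7427 terahertz = 0.7427e3 gigahertz = 742.7
Sum: 723 + 7.706 + 28.43 + 90.41 + 742.7 = 1592.246

1592.246 gigahertz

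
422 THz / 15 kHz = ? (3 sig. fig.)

(422e12) / (15e3) = 28.13e9

28100000000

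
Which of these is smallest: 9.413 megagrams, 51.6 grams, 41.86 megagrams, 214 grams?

9.413 megagrams = 9413000 grams
51.6 grams = 51.6 grams
41.86 megagrams = 41860000 grams
214 grams = 214 grams

51.6 grams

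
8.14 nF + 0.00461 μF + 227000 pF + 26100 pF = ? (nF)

265.85 nF

In nF:
  8.14 nF → 8.14
  0.00461 μF = 0.00461e3 nF = 4.61
  227000 pF = 227000e-3 nF = 227
  26100 pF = 26100e-3 nF = 26.1
Sum: 8.14 + 4.61 + 227 + 26.1 = 265.85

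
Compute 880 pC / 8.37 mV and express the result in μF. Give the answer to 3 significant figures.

(880e-12) / (8.37e-3) = 105.14e-9 F

0.105 μF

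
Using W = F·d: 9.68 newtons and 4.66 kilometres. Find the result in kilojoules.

9.68 × 4.66e3 = 45.1088e3 J

45.1088 kilojoules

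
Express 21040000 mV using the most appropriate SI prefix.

= 21.04e3 V; 1e3 is kilo.

21.04 kV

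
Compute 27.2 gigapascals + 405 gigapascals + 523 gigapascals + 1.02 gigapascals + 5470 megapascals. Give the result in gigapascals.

In gigapascals:
  27.2 gigapascals → 27.2
  405 gigapascals → 405
  523 gigapascals → 523
  1.02 gigapascals → 1.02
  5470 megapascals = 5470 × 10^-3 gigapascals = 5.47
Sum: 27.2 + 405 + 523 + 1.02 + 5.47 = 961.69

961.69 gigapascals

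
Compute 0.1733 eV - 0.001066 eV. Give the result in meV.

172.234 meV

In meV:
  0.1733 eV = 0.1733e3 meV = 173.3
  0.001066 eV = 0.001066e3 meV = 1.066
Difference: 173.3 - 1.066 = 172.234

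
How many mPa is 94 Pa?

94000 mPa

(no prefix) = 10⁰, milli = 10⁻³; factor is 10³.
94 × 10³ = 94000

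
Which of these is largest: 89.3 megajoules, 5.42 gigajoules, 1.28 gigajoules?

5.42 gigajoules

89.3 megajoules = 89300000 joules
5.42 gigajoules = 5420000000 joules
1.28 gigajoules = 1280000000 joules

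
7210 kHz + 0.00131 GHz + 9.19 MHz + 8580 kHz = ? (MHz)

26.29 MHz

In MHz:
  7210 kHz = 7210e-3 MHz = 7.21
  0.00131 GHz = 0.00131e3 MHz = 1.31
  9.19 MHz → 9.19
  8580 kHz = 8580e-3 MHz = 8.58
Sum: 7.21 + 1.31 + 9.19 + 8.58 = 26.29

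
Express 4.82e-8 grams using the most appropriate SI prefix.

= 48.2e-9 grams; 1e-9 is nano.

48.2 nanograms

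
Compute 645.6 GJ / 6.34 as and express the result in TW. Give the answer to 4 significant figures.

101800000000000000 TW

(645.6e9) / (6.34e-18) = 101.83e27 W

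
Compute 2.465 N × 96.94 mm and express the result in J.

0.2389571 J

2.465 × 96.94e-3 = 238.9571e-3 J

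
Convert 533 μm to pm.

micro = 10⁻⁶, pico = 10⁻¹²; factor is 10⁶.
533 × 10⁶ = 533000000

533000000 pm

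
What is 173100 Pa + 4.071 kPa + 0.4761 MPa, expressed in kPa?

In kPa:
  173100 Pa = 173100 × 10⁻³ kPa = 173.1
  4.071 kPa → 4.071
  0.4761 MPa = 0.4761 × 10³ kPa = 476.1
Sum: 173.1 + 4.071 + 476.1 = 653.271

653.271 kPa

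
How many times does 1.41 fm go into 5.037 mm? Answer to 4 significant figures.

3572000000000

(5.037e-3) / (1.41e-15) = 3.5723e12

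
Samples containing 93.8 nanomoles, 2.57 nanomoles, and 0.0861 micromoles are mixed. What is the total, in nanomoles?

In nanomoles:
  93.8 nanomoles → 93.8
  2.57 nanomoles → 2.57
  0.0861 micromoles = 0.0861 × 10³ nanomoles = 86.1
Sum: 93.8 + 2.57 + 86.1 = 182.47

182.47 nanomoles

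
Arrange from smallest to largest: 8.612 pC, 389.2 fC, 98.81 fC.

8.612 pC = 0.000000000008612 C
389.2 fC = 0.0000000000003892 C
98.81 fC = 0.00000000000009881 C

98.81 fC < 389.2 fC < 8.612 pC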